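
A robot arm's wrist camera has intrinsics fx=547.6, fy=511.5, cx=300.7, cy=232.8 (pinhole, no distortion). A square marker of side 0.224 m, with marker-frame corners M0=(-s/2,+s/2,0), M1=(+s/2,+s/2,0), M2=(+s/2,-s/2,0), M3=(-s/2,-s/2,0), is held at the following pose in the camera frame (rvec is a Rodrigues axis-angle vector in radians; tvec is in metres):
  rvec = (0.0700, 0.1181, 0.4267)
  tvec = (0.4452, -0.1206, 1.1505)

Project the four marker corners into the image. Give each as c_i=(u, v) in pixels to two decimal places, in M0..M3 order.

Intrinsics K: fx=547.6, fy=511.5, cx=300.7, cy=232.8
Marker side s = 0.224 m; corners in marker frame (Z=0):
  M0 = (-0.1120, +0.1120, 0)
  M1 = (+0.1120, +0.1120, 0)
  M2 = (+0.1120, -0.1120, 0)
  M3 = (-0.1120, -0.1120, 0)
rvec = (0.0700, 0.1181, 0.4267), |rvec| = θ = 0.44824 rad = 25.682°
Rodrigues: sinθ=0.43338, 1−cosθ=0.09879; R = I + sinθ·[k]× + (1−cosθ)·[k]×²:
    [+0.90362 -0.40849 +0.12887]
    [+0.41662 +0.90807 -0.04290]
    [-0.09950 +0.09246 +0.99073]
t = (0.4452, -0.1206, 1.1505) m
M0: Pc = R·M0+t = (+0.29824, -0.06556, +1.17200); u = 547.6·(+0.29824)/1.17200 + 300.7 = 440.0502, v = 511.5·(-0.06556)/1.17200 + 232.8 = 204.1884
M1: Pc = R·M1+t = (+0.50065, +0.02776, +1.14971); u = 547.6·(+0.50065)/1.14971 + 300.7 = 539.1585, v = 511.5·(+0.02776)/1.14971 + 232.8 = 245.1525
M2: Pc = R·M2+t = (+0.59216, -0.17564, +1.12900); u = 547.6·(+0.59216)/1.12900 + 300.7 = 587.9139, v = 511.5·(-0.17564)/1.12900 + 232.8 = 153.2243
M3: Pc = R·M3+t = (+0.38975, -0.26896, +1.15129); u = 547.6·(+0.38975)/1.15129 + 300.7 = 486.0789, v = 511.5·(-0.26896)/1.15129 + 232.8 = 113.3030

c0=(440.05, 204.19) c1=(539.16, 245.15) c2=(587.91, 153.22) c3=(486.08, 113.30)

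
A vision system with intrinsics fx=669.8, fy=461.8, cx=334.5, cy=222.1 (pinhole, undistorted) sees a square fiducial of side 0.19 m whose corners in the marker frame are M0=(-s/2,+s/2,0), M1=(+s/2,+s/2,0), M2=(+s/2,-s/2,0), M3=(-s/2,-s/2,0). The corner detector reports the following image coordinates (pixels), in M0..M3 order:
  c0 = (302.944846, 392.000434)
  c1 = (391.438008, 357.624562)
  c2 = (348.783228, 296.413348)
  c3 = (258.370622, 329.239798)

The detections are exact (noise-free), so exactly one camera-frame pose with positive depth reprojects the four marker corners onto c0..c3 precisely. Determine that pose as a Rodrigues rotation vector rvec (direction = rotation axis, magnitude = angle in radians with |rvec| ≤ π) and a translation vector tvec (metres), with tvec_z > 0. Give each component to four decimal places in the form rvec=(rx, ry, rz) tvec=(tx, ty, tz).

Intrinsics K: fx=669.8, fy=461.8, cx=334.5, cy=222.1
Marker side s = 0.19 m; corners in marker frame (Z=0):
  M0 = (-0.0950, +0.0950, 0)
  M1 = (+0.0950, +0.0950, 0)
  M2 = (+0.0950, -0.0950, 0)
  M3 = (-0.0950, -0.0950, 0)
Detected image corners:
  c0 = (302.944846, 392.000434) px
  c1 = (391.438008, 357.624562) px
  c2 = (348.783228, 296.413348) px
  c3 = (258.370622, 329.239798) px
Planar DLT: solve 8×8 A·h = b for H (H[2,2]=1):
  H  [+520.40035 +242.03364 +326.11201]
  H  [-124.43795 +339.45087 +343.68979]
  H  [+0.15248 +0.03859 +1.00000]
B = K⁻¹H; ‖b₁‖=0.794909, ‖b₂‖=0.794909; λ = 2/(‖b₁‖+‖b₂‖) = 1.258005, sign → tz>0 ⇒ λ=+1.258005
r₁ = λ·B[:,0] = (+0.88161,-0.43124,+0.19182); r₂ = λ·B[:,1] = (+0.43034,+0.90136,+0.04855)
r₃ = r₁×r₂ = (-0.19383,+0.03975,+0.98023); SVD([r₁ r₂ r₃]) → R = UVᵀ:
  R  [+0.88161 +0.43034 -0.19383]
  R  [-0.43124 +0.90136 +0.03975]
  R  [+0.19182 +0.04855 +0.98023]
t = (-0.01575, +0.33123, +1.25801) m
tr R = 2.763201; θ = arccos((tr R − 1)/2) = 0.491554 rad = 28.164°
axis k = ((R−Rᵀ)₃₂, (R−Rᵀ)₁₃, (R−Rᵀ)₂₁) / (2 sinθ) = (+0.009322, -0.408534, -0.912696)
rvec = θ·k = (+0.004582, -0.200817, -0.448639)

rvec=(0.0046, -0.2008, -0.4486) tvec=(-0.0158, 0.3312, 1.2580)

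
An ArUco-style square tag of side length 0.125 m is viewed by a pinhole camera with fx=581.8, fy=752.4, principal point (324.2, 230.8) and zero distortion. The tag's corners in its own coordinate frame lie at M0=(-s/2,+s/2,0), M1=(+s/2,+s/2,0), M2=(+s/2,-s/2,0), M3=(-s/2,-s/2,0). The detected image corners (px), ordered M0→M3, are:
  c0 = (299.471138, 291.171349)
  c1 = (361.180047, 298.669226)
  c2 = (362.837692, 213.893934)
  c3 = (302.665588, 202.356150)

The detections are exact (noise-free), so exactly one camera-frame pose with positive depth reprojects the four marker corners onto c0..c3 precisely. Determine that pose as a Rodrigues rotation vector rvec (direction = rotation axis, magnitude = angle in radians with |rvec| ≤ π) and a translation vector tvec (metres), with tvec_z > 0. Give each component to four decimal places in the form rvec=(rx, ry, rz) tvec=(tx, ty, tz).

rvec=(-0.1883, -0.4445, 0.0821) tvec=(0.0149, 0.0289, 1.0677)

Intrinsics K: fx=581.8, fy=752.4, cx=324.2, cy=230.8
Marker side s = 0.125 m; corners in marker frame (Z=0):
  M0 = (-0.0625, +0.0625, 0)
  M1 = (+0.0625, +0.0625, 0)
  M2 = (+0.0625, -0.0625, 0)
  M3 = (-0.0625, -0.0625, 0)
Detected image corners:
  c0 = (299.471138, 291.171349) px
  c1 = (361.180047, 298.669226) px
  c2 = (362.837692, 213.893934) px
  c3 = (302.665588, 202.356150) px
Planar DLT: solve 8×8 A·h = b for H (H[2,2]=1):
  H  [+617.67112 -80.95971 +332.30071]
  H  [+175.12128 +647.15471 +251.13470]
  H  [+0.39277 -0.18611 +1.00000]
B = K⁻¹H; ‖b₁‖=0.936572, ‖b₂‖=0.936572; λ = 2/(‖b₁‖+‖b₂‖) = 1.067724, sign → tz>0 ⇒ λ=+1.067724
r₁ = λ·B[:,0] = (+0.89987,+0.11987,+0.41937); r₂ = λ·B[:,1] = (-0.03785,+0.97933,-0.19871)
r₃ = r₁×r₂ = (-0.43452,+0.16294,+0.88580); SVD([r₁ r₂ r₃]) → R = UVᵀ:
  R  [+0.89987 -0.03785 -0.43452]
  R  [+0.11987 +0.97933 +0.16294]
  R  [+0.41937 -0.19871 +0.88580]
t = (+0.01487, +0.02886, +1.06772) m
tr R = 2.764993; θ = arccos((tr R − 1)/2) = 0.489652 rad = 28.055°
axis k = ((R−Rᵀ)₃₂, (R−Rᵀ)₁₃, (R−Rᵀ)₂₁) / (2 sinθ) = (-0.384479, -0.907779, +0.167672)
rvec = θ·k = (-0.188261, -0.444496, +0.082101)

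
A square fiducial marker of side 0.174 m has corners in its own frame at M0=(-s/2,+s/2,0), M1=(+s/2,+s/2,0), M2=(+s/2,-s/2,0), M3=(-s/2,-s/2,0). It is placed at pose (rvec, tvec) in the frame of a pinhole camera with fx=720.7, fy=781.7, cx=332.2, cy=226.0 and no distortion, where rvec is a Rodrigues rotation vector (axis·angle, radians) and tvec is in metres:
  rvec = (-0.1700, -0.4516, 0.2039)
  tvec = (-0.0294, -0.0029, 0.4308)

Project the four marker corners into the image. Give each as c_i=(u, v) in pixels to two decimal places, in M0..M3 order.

c0=(103.32, 352.37) c1=(385.97, 402.45) c2=(422.62, 118.47) c3=(171.08, 23.17)

Intrinsics K: fx=720.7, fy=781.7, cx=332.2, cy=226.0
Marker side s = 0.174 m; corners in marker frame (Z=0):
  M0 = (-0.0870, +0.0870, 0)
  M1 = (+0.0870, +0.0870, 0)
  M2 = (+0.0870, -0.0870, 0)
  M3 = (-0.0870, -0.0870, 0)
rvec = (-0.1700, -0.4516, 0.2039), |rvec| = θ = 0.52385 rad = 30.014°
Rodrigues: sinθ=0.50022, 1−cosθ=0.13410; R = I + sinθ·[k]× + (1−cosθ)·[k]×²:
    [+0.88002 -0.15719 -0.44817]
    [+0.23222 +0.96556 +0.11733]
    [+0.41429 -0.20733 +0.88622]
t = (-0.0294, -0.0029, 0.4308) m
M0: Pc = R·M0+t = (-0.11964, +0.06090, +0.37672); u = 720.7·(-0.11964)/0.37672 + 332.2 = 103.3228, v = 781.7·(+0.06090)/0.37672 + 226.0 = 352.3705
M1: Pc = R·M1+t = (+0.03349, +0.10131, +0.44881); u = 720.7·(+0.03349)/0.44881 + 332.2 = 385.9738, v = 781.7·(+0.10131)/0.44881 + 226.0 = 402.4494
M2: Pc = R·M2+t = (+0.06084, -0.06670, +0.48488); u = 720.7·(+0.06084)/0.48488 + 332.2 = 422.6249, v = 781.7·(-0.06670)/0.48488 + 226.0 = 118.4683
M3: Pc = R·M3+t = (-0.09229, -0.10711, +0.41279); u = 720.7·(-0.09229)/0.41279 + 332.2 = 171.0759, v = 781.7·(-0.10711)/0.41279 + 226.0 = 23.1743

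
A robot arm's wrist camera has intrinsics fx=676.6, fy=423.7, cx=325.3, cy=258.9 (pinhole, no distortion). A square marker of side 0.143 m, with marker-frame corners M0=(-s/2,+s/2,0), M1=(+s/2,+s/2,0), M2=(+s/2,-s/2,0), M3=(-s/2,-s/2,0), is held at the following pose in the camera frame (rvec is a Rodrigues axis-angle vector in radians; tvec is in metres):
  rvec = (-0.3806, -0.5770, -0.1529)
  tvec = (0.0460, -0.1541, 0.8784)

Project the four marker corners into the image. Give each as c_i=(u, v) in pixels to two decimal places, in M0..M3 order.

c0=(328.85, 214.35) c1=(418.04, 215.94) c2=(388.42, 158.71) c3=(301.04, 151.89)

Intrinsics K: fx=676.6, fy=423.7, cx=325.3, cy=258.9
Marker side s = 0.143 m; corners in marker frame (Z=0):
  M0 = (-0.0715, +0.0715, 0)
  M1 = (+0.0715, +0.0715, 0)
  M2 = (+0.0715, -0.0715, 0)
  M3 = (-0.0715, -0.0715, 0)
rvec = (-0.3806, -0.5770, -0.1529), |rvec| = θ = 0.70793 rad = 40.561°
Rodrigues: sinθ=0.65026, 1−cosθ=0.24029; R = I + sinθ·[k]× + (1−cosθ)·[k]×²:
    [+0.82916 +0.24574 -0.50210]
    [-0.03515 +0.91934 +0.39190]
    [+0.55790 -0.30730 +0.77092]
t = (0.0460, -0.1541, 0.8784) m
M0: Pc = R·M0+t = (+0.00429, -0.08585, +0.81654); u = 676.6·(+0.00429)/0.81654 + 325.3 = 328.8507, v = 423.7·(-0.08585)/0.81654 + 258.9 = 214.3505
M1: Pc = R·M1+t = (+0.12286, -0.09088, +0.89632); u = 676.6·(+0.12286)/0.89632 + 325.3 = 418.0394, v = 423.7·(-0.09088)/0.89632 + 258.9 = 215.9396
M2: Pc = R·M2+t = (+0.08771, -0.22235, +0.94026); u = 676.6·(+0.08771)/0.94026 + 325.3 = 388.4185, v = 423.7·(-0.22235)/0.94026 + 258.9 = 158.7066
M3: Pc = R·M3+t = (-0.03086, -0.21732, +0.86048); u = 676.6·(-0.03086)/0.86048 + 325.3 = 301.0382, v = 423.7·(-0.21732)/0.86048 + 258.9 = 151.8923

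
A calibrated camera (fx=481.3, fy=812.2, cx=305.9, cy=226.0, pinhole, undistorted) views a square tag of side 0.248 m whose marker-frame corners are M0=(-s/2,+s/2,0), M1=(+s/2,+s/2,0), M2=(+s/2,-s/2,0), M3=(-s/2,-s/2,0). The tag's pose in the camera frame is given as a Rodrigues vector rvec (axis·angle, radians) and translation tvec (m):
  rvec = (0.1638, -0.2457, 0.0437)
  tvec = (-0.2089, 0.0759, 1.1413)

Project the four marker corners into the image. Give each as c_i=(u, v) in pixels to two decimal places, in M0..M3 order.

c0=(162.44, 366.33) c1=(266.89, 363.05) c2=(272.11, 195.36) c3=(164.24, 189.39)

Intrinsics K: fx=481.3, fy=812.2, cx=305.9, cy=226.0
Marker side s = 0.248 m; corners in marker frame (Z=0):
  M0 = (-0.1240, +0.1240, 0)
  M1 = (+0.1240, +0.1240, 0)
  M2 = (+0.1240, -0.1240, 0)
  M3 = (-0.1240, -0.1240, 0)
rvec = (0.1638, -0.2457, 0.0437), |rvec| = θ = 0.29851 rad = 17.103°
Rodrigues: sinθ=0.29410, 1−cosθ=0.04422; R = I + sinθ·[k]× + (1−cosθ)·[k]×²:
    [+0.96909 -0.06303 -0.23851]
    [+0.02308 +0.98574 -0.16671]
    [+0.24562 +0.15605 +0.95672]
t = (-0.2089, 0.0759, 1.1413) m
M0: Pc = R·M0+t = (-0.33688, +0.19527, +1.13019); u = 481.3·(-0.33688)/1.13019 + 305.9 = 162.4363, v = 812.2·(+0.19527)/1.13019 + 226.0 = 366.3280
M1: Pc = R·M1+t = (-0.09655, +0.20099, +1.19111); u = 481.3·(-0.09655)/1.19111 + 305.9 = 266.8870, v = 812.2·(+0.20099)/1.19111 + 226.0 = 363.0546
M2: Pc = R·M2+t = (-0.08092, -0.04347, +1.15241); u = 481.3·(-0.08092)/1.15241 + 305.9 = 272.1051, v = 812.2·(-0.04347)/1.15241 + 226.0 = 195.3634
M3: Pc = R·M3+t = (-0.32125, -0.04919, +1.09149); u = 481.3·(-0.32125)/1.09149 + 305.9 = 164.2422, v = 812.2·(-0.04919)/1.09149 + 226.0 = 189.3944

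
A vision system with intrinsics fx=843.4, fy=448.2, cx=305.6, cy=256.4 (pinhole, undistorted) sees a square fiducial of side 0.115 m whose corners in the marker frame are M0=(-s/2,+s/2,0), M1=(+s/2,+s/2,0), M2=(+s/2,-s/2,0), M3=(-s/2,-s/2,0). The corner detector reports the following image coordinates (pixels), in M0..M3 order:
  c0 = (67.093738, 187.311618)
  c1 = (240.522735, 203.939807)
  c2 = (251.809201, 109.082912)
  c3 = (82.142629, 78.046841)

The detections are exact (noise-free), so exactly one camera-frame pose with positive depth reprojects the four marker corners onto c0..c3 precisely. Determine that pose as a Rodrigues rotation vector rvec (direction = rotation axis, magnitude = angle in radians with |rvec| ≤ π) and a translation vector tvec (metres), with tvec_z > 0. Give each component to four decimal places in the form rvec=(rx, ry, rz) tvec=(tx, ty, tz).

Intrinsics K: fx=843.4, fy=448.2, cx=305.6, cy=256.4
Marker side s = 0.115 m; corners in marker frame (Z=0):
  M0 = (-0.0575, +0.0575, 0)
  M1 = (+0.0575, +0.0575, 0)
  M2 = (+0.0575, -0.0575, 0)
  M3 = (-0.0575, -0.0575, 0)
Detected image corners:
  c0 = (67.093738, 187.311618) px
  c1 = (240.522735, 203.939807) px
  c2 = (251.809201, 109.082912) px
  c3 = (82.142629, 78.046841) px
Planar DLT: solve 8×8 A·h = b for H (H[2,2]=1):
  H  [+1692.07201 -128.52977 +166.59146]
  H  [+388.27748 +869.27786 +145.17341]
  H  [+1.24970 -0.09479 +1.00000]
B = K⁻¹H; ‖b₁‖=1.999453, ‖b₂‖=1.999453; λ = 2/(‖b₁‖+‖b₂‖) = 0.500137, sign → tz>0 ⇒ λ=+0.500137
r₁ = λ·B[:,0] = (+0.77693,+0.07572,+0.62502); r₂ = λ·B[:,1] = (-0.05904,+0.99713,-0.04741)
r₃ = r₁×r₂ = (-0.62681,-0.00007,+0.77917); SVD([r₁ r₂ r₃]) → R = UVᵀ:
  R  [+0.77693 -0.05904 -0.62681]
  R  [+0.07572 +0.99713 -0.00007]
  R  [+0.62502 -0.04741 +0.77917]
t = (-0.08243, -0.12412, +0.50014) m
tr R = 2.553227; θ = arccos((tr R − 1)/2) = 0.681524 rad = 39.048°
axis k = ((R−Rᵀ)₃₂, (R−Rᵀ)₁₃, (R−Rᵀ)₂₁) / (2 sinθ) = (-0.037573, -0.993554, +0.106955)
rvec = θ·k = (-0.025607, -0.677131, +0.072893)

rvec=(-0.0256, -0.6771, 0.0729) tvec=(-0.0824, -0.1241, 0.5001)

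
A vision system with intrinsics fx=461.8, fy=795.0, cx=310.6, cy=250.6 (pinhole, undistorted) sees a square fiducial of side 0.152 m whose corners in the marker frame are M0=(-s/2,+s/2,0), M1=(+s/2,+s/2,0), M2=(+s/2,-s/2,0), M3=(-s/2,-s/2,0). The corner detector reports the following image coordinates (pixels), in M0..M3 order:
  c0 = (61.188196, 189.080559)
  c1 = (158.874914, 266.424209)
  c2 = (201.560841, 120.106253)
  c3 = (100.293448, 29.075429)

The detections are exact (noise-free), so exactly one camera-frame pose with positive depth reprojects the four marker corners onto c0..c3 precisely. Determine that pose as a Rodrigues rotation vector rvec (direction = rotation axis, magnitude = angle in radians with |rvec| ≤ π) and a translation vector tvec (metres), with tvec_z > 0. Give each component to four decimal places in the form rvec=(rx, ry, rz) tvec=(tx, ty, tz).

Intrinsics K: fx=461.8, fy=795.0, cx=310.6, cy=250.6
Marker side s = 0.152 m; corners in marker frame (Z=0):
  M0 = (-0.0760, +0.0760, 0)
  M1 = (+0.0760, +0.0760, 0)
  M2 = (+0.0760, -0.0760, 0)
  M3 = (-0.0760, -0.0760, 0)
Detected image corners:
  c0 = (61.188196, 189.080559) px
  c1 = (158.874914, 266.424209) px
  c2 = (201.560841, 120.106253) px
  c3 = (100.293448, 29.075429) px
Planar DLT: solve 8×8 A·h = b for H (H[2,2]=1):
  H  [+702.82386 -218.45684 +131.28424]
  H  [+608.97295 +1065.36781 +154.63777]
  H  [+0.37338 +0.39031 +1.00000]
B = K⁻¹H; ‖b₁‖=1.474660, ‖b₂‖=1.474660; λ = 2/(‖b₁‖+‖b₂‖) = 0.678122, sign → tz>0 ⇒ λ=+0.678122
r₁ = λ·B[:,0] = (+0.86175,+0.43963,+0.25320); r₂ = λ·B[:,1] = (-0.49881,+0.82531,+0.26468)
r₃ = r₁×r₂ = (-0.09261,-0.35438,+0.93050); SVD([r₁ r₂ r₃]) → R = UVᵀ:
  R  [+0.86175 -0.49881 -0.09261]
  R  [+0.43963 +0.82531 -0.35438]
  R  [+0.25320 +0.26468 +0.93050]
t = (-0.26331, -0.08185, +0.67812) m
tr R = 2.617564; θ = arccos((tr R − 1)/2) = 0.628718 rad = 36.023°
axis k = ((R−Rᵀ)₃₂, (R−Rᵀ)₁₃, (R−Rᵀ)₂₁) / (2 sinθ) = (+0.526316, -0.294001, +0.797844)
rvec = θ·k = (+0.330905, -0.184844, +0.501619)

rvec=(0.3309, -0.1848, 0.5016) tvec=(-0.2633, -0.0819, 0.6781)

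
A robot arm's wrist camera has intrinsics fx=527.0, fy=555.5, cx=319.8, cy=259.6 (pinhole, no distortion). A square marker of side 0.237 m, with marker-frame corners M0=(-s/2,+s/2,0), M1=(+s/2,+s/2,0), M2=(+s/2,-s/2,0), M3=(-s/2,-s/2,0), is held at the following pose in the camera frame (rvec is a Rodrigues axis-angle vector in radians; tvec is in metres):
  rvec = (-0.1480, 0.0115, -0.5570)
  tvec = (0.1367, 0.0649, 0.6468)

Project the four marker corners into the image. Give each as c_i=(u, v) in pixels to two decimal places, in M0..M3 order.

Intrinsics K: fx=527.0, fy=555.5, cx=319.8, cy=259.6
Marker side s = 0.237 m; corners in marker frame (Z=0):
  M0 = (-0.1185, +0.1185, 0)
  M1 = (+0.1185, +0.1185, 0)
  M2 = (+0.1185, -0.1185, 0)
  M3 = (-0.1185, -0.1185, 0)
rvec = (-0.1480, 0.0115, -0.5570), |rvec| = θ = 0.57644 rad = 33.028°
Rodrigues: sinθ=0.54504, 1−cosθ=0.16159; R = I + sinθ·[k]× + (1−cosθ)·[k]×²:
    [+0.84906 +0.52583 +0.05096]
    [-0.52749 +0.83847 +0.13682]
    [+0.02922 -0.14305 +0.98928]
t = (0.1367, 0.0649, 0.6468) m
M0: Pc = R·M0+t = (+0.09840, +0.22677, +0.62639); u = 527.0·(+0.09840)/0.62639 + 319.8 = 402.5854, v = 555.5·(+0.22677)/0.62639 + 259.6 = 460.7039
M1: Pc = R·M1+t = (+0.29962, +0.10175, +0.63331); u = 527.0·(+0.29962)/0.63331 + 319.8 = 569.1285, v = 555.5·(+0.10175)/0.63331 + 259.6 = 348.8500
M2: Pc = R·M2+t = (+0.17500, -0.09697, +0.66721); u = 527.0·(+0.17500)/0.66721 + 319.8 = 458.0258, v = 555.5·(-0.09697)/0.66721 + 259.6 = 178.8691
M3: Pc = R·M3+t = (-0.02622, +0.02805, +0.66029); u = 527.0·(-0.02622)/0.66029 + 319.8 = 298.8691, v = 555.5·(+0.02805)/0.66029 + 259.6 = 283.1972

c0=(402.59, 460.70) c1=(569.13, 348.85) c2=(458.03, 178.87) c3=(298.87, 283.20)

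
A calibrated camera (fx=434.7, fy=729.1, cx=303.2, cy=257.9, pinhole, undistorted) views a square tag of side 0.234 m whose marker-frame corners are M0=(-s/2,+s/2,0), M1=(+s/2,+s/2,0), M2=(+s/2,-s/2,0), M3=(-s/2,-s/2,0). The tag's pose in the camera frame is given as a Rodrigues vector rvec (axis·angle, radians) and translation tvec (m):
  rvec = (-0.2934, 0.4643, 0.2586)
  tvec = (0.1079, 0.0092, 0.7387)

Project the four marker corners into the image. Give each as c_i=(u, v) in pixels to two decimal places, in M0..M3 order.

Intrinsics K: fx=434.7, fy=729.1, cx=303.2, cy=257.9
Marker side s = 0.234 m; corners in marker frame (Z=0):
  M0 = (-0.1170, +0.1170, 0)
  M1 = (+0.1170, +0.1170, 0)
  M2 = (+0.1170, -0.1170, 0)
  M3 = (-0.1170, -0.1170, 0)
rvec = (-0.2934, 0.4643, 0.2586), |rvec| = θ = 0.60707 rad = 34.782°
Rodrigues: sinθ=0.57046, 1−cosθ=0.17868; R = I + sinθ·[k]× + (1−cosθ)·[k]×²:
    [+0.86306 -0.30905 +0.39952]
    [+0.17696 +0.92584 +0.33392]
    [-0.47309 -0.21750 +0.85375]
t = (0.1079, 0.0092, 0.7387) m
M0: Pc = R·M0+t = (-0.02924, +0.09682, +0.76860); u = 434.7·(-0.02924)/0.76860 + 303.2 = 286.6643, v = 729.1·(+0.09682)/0.76860 + 257.9 = 349.7429
M1: Pc = R·M1+t = (+0.17272, +0.13823, +0.65790); u = 434.7·(+0.17272)/0.65790 + 303.2 = 417.3217, v = 729.1·(+0.13823)/0.65790 + 257.9 = 411.0868
M2: Pc = R·M2+t = (+0.24504, -0.07842, +0.70880); u = 434.7·(+0.24504)/0.70880 + 303.2 = 453.4798, v = 729.1·(-0.07842)/0.70880 + 257.9 = 177.2344
M3: Pc = R·M3+t = (+0.04308, -0.11983, +0.81950); u = 434.7·(+0.04308)/0.81950 + 303.2 = 326.0523, v = 729.1·(-0.11983)/0.81950 + 257.9 = 151.2904

c0=(286.66, 349.74) c1=(417.32, 411.09) c2=(453.48, 177.23) c3=(326.05, 151.29)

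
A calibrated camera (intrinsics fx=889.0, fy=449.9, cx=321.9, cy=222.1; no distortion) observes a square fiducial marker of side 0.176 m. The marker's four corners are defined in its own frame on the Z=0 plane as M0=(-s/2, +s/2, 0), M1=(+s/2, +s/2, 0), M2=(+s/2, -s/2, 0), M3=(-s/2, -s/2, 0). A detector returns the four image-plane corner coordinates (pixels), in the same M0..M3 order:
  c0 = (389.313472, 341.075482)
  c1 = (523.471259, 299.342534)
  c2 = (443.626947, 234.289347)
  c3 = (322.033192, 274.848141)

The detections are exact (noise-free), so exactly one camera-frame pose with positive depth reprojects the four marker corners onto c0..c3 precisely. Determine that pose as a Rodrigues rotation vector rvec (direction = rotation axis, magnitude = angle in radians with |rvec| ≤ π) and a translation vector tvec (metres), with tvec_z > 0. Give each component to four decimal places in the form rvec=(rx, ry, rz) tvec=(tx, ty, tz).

Intrinsics K: fx=889.0, fy=449.9, cx=321.9, cy=222.1
Marker side s = 0.176 m; corners in marker frame (Z=0):
  M0 = (-0.0880, +0.0880, 0)
  M1 = (+0.0880, +0.0880, 0)
  M2 = (+0.0880, -0.0880, 0)
  M3 = (-0.0880, -0.0880, 0)
Detected image corners:
  c0 = (389.313472, 341.075482) px
  c1 = (523.471259, 299.342534) px
  c2 = (443.626947, 234.289347) px
  c3 = (322.033192, 274.848141) px
Planar DLT: solve 8×8 A·h = b for H (H[2,2]=1):
  H  [+648.56766 +227.19787 +417.11731]
  H  [-286.09635 +242.74531 +286.41015]
  H  [-0.18249 -0.45327 +1.00000]
B = K⁻¹H; ‖b₁‖=0.981960, ‖b₂‖=0.981960; λ = 2/(‖b₁‖+‖b₂‖) = 1.018372, sign → tz>0 ⇒ λ=+1.018372
r₁ = λ·B[:,0] = (+0.81024,-0.55585,-0.18584); r₂ = λ·B[:,1] = (+0.42740,+0.77734,-0.46160)
r₃ = r₁×r₂ = (+0.40104,+0.29457,+0.86740); SVD([r₁ r₂ r₃]) → R = UVᵀ:
  R  [+0.81024 +0.42740 +0.40104]
  R  [-0.55585 +0.77734 +0.29457]
  R  [-0.18584 -0.46160 +0.86740]
t = (+0.10907, +0.14557, +1.01837) m
tr R = 2.454988; θ = arccos((tr R − 1)/2) = 0.756134 rad = 43.323°
axis k = ((R−Rᵀ)₃₂, (R−Rᵀ)₁₃, (R−Rᵀ)₂₁) / (2 sinθ) = (-0.551053, +0.427688, -0.716535)
rvec = θ·k = (-0.416670, +0.323390, -0.541797)

rvec=(-0.4167, 0.3234, -0.5418) tvec=(0.1091, 0.1456, 1.0184)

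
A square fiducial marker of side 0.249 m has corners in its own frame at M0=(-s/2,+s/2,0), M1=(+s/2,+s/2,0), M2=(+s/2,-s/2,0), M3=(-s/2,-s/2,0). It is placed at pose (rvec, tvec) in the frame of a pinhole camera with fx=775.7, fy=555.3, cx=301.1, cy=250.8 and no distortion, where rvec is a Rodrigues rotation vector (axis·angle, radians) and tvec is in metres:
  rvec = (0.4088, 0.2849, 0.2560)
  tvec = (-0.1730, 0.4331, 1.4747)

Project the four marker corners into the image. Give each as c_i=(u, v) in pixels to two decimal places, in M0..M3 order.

Intrinsics K: fx=775.7, fy=555.3, cx=301.1, cy=250.8
Marker side s = 0.249 m; corners in marker frame (Z=0):
  M0 = (-0.1245, +0.1245, 0)
  M1 = (+0.1245, +0.1245, 0)
  M2 = (+0.1245, -0.1245, 0)
  M3 = (-0.1245, -0.1245, 0)
rvec = (0.4088, 0.2849, 0.2560), |rvec| = θ = 0.56020 rad = 32.097°
Rodrigues: sinθ=0.53135, 1−cosθ=0.15285; R = I + sinθ·[k]× + (1−cosθ)·[k]×²:
    [+0.92855 -0.18609 +0.32120]
    [+0.29955 +0.88668 -0.35223]
    [-0.21926 +0.42327 +0.87907]
t = (-0.1730, 0.4331, 1.4747) m
M0: Pc = R·M0+t = (-0.31177, +0.50620, +1.55470); u = 775.7·(-0.31177)/1.55470 + 301.1 = 145.5442, v = 555.3·(+0.50620)/1.55470 + 250.8 = 431.6021
M1: Pc = R·M1+t = (-0.08056, +0.58079, +1.50010); u = 775.7·(-0.08056)/1.50010 + 301.1 = 259.4402, v = 555.3·(+0.58079)/1.50010 + 250.8 = 465.7925
M2: Pc = R·M2+t = (-0.03423, +0.36000, +1.39470); u = 775.7·(-0.03423)/1.39470 + 301.1 = 282.0635, v = 555.3·(+0.36000)/1.39470 + 250.8 = 394.1341
M3: Pc = R·M3+t = (-0.26544, +0.28541, +1.44930); u = 775.7·(-0.26544)/1.44930 + 301.1 = 159.0326, v = 555.3·(+0.28541)/1.44930 + 250.8 = 360.1567

c0=(145.54, 431.60) c1=(259.44, 465.79) c2=(282.06, 394.13) c3=(159.03, 360.16)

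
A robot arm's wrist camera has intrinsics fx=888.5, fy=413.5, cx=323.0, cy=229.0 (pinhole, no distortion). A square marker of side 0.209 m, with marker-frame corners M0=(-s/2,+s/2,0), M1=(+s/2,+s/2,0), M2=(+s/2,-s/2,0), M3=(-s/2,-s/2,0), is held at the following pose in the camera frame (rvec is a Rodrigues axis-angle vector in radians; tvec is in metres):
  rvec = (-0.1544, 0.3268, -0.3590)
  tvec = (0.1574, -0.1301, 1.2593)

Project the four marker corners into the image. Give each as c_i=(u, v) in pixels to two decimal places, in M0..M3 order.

Intrinsics K: fx=888.5, fy=413.5, cx=323.0, cy=229.0
Marker side s = 0.209 m; corners in marker frame (Z=0):
  M0 = (-0.1045, +0.1045, 0)
  M1 = (+0.1045, +0.1045, 0)
  M2 = (+0.1045, -0.1045, 0)
  M3 = (-0.1045, -0.1045, 0)
rvec = (-0.1544, 0.3268, -0.3590), |rvec| = θ = 0.50943 rad = 29.188°
Rodrigues: sinθ=0.48768, 1−cosθ=0.12698; R = I + sinθ·[k]× + (1−cosθ)·[k]×²:
    [+0.88469 +0.31898 +0.33997]
    [-0.36836 +0.92528 +0.09040]
    [-0.28573 -0.20521 +0.93608]
t = (0.1574, -0.1301, 1.2593) m
M0: Pc = R·M0+t = (+0.09828, +0.00509, +1.26771); u = 888.5·(+0.09828)/1.26771 + 323.0 = 391.8842, v = 413.5·(+0.00509)/1.26771 + 229.0 = 230.6587
M1: Pc = R·M1+t = (+0.28318, -0.07190, +1.20800); u = 888.5·(+0.28318)/1.20800 + 323.0 = 531.2858, v = 413.5·(-0.07190)/1.20800 + 229.0 = 204.3877
M2: Pc = R·M2+t = (+0.21652, -0.26529, +1.25089); u = 888.5·(+0.21652)/1.25089 + 323.0 = 476.7905, v = 413.5·(-0.26529)/1.25089 + 229.0 = 141.3058
M3: Pc = R·M3+t = (+0.03162, -0.18830, +1.31060); u = 888.5·(+0.03162)/1.31060 + 323.0 = 344.4337, v = 413.5·(-0.18830)/1.31060 + 229.0 = 169.5914

c0=(391.88, 230.66) c1=(531.29, 204.39) c2=(476.79, 141.31) c3=(344.43, 169.59)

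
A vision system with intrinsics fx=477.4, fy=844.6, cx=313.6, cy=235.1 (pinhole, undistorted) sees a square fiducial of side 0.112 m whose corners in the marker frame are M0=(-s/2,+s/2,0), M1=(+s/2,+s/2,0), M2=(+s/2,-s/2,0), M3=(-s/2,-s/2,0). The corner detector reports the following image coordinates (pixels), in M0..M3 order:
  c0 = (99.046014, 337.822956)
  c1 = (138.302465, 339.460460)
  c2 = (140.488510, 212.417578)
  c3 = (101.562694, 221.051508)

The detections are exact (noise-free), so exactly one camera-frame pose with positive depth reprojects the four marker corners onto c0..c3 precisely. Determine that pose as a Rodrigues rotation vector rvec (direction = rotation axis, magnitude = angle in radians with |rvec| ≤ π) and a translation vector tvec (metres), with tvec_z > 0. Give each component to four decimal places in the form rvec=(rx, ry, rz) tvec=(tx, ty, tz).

Intrinsics K: fx=477.4, fy=844.6, cx=313.6, cy=235.1
Marker side s = 0.112 m; corners in marker frame (Z=0):
  M0 = (-0.0560, +0.0560, 0)
  M1 = (+0.0560, +0.0560, 0)
  M2 = (+0.0560, -0.0560, 0)
  M3 = (-0.0560, -0.0560, 0)
Detected image corners:
  c0 = (99.046014, 337.822956) px
  c1 = (138.302465, 339.460460) px
  c2 = (140.488510, 212.417578) px
  c3 = (101.562694, 221.051508) px
Planar DLT: solve 8×8 A·h = b for H (H[2,2]=1):
  H  [+258.44032 -35.55596 +119.03067]
  H  [-241.41000 +1052.92203 +277.34921]
  H  [-0.75576 -0.12098 +1.00000]
B = K⁻¹H; ‖b₁‖=1.286039, ‖b₂‖=1.286039; λ = 2/(‖b₁‖+‖b₂‖) = 0.777581, sign → tz>0 ⇒ λ=+0.777581
r₁ = λ·B[:,0] = (+0.80697,-0.05867,-0.58766); r₂ = λ·B[:,1] = (+0.00388,+0.99556,-0.09407)
r₃ = r₁×r₂ = (+0.59057,+0.07363,+0.80362); SVD([r₁ r₂ r₃]) → R = UVᵀ:
  R  [+0.80697 +0.00388 +0.59057]
  R  [-0.05867 +0.99556 +0.07363]
  R  [-0.58766 -0.09407 +0.80362]
t = (-0.31691, +0.03890, +0.77758) m
tr R = 2.606151; θ = arccos((tr R − 1)/2) = 0.638358 rad = 36.575°
axis k = ((R−Rᵀ)₃₂, (R−Rᵀ)₁₃, (R−Rᵀ)₂₁) / (2 sinθ) = (-0.140718, +0.988657, -0.052490)
rvec = θ·k = (-0.089829, +0.631117, -0.033507)

rvec=(-0.0898, 0.6311, -0.0335) tvec=(-0.3169, 0.0389, 0.7776)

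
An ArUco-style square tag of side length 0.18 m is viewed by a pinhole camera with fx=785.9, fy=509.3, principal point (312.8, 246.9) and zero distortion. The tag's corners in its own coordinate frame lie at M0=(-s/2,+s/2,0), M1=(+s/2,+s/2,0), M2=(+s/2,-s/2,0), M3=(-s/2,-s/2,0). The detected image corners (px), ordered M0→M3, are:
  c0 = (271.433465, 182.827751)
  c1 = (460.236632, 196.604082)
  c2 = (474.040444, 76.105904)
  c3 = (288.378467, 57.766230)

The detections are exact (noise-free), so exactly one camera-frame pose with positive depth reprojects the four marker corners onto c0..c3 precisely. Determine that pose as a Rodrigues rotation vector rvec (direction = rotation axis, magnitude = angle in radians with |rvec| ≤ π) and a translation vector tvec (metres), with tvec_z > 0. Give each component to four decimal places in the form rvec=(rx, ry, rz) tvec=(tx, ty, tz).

rvec=(-0.0485, -0.1618, 0.0883) tvec=(0.0584, -0.1712, 0.7335)

Intrinsics K: fx=785.9, fy=509.3, cx=312.8, cy=246.9
Marker side s = 0.18 m; corners in marker frame (Z=0):
  M0 = (-0.0900, +0.0900, 0)
  M1 = (+0.0900, +0.0900, 0)
  M2 = (+0.0900, -0.0900, 0)
  M3 = (-0.0900, -0.0900, 0)
Detected image corners:
  c0 = (271.433465, 182.827751) px
  c1 = (460.236632, 196.604082) px
  c2 = (474.040444, 76.105904) px
  c3 = (288.378467, 57.766230) px
Planar DLT: solve 8×8 A·h = b for H (H[2,2]=1):
  H  [+1120.93295 -113.42197 +375.39729]
  H  [+117.06041 +672.18255 +128.06552]
  H  [+0.21635 -0.07544 +1.00000]
B = K⁻¹H; ‖b₁‖=1.363284, ‖b₂‖=1.363284; λ = 2/(‖b₁‖+‖b₂‖) = 0.733523, sign → tz>0 ⇒ λ=+0.733523
r₁ = λ·B[:,0] = (+0.98306,+0.09166,+0.15870); r₂ = λ·B[:,1] = (-0.08384,+0.99494,-0.05534)
r₃ = r₁×r₂ = (-0.16297,+0.04109,+0.98578); SVD([r₁ r₂ r₃]) → R = UVᵀ:
  R  [+0.98306 -0.08384 -0.16297]
  R  [+0.09166 +0.99494 +0.04109]
  R  [+0.15870 -0.05534 +0.98578]
t = (+0.05843, -0.17115, +0.73352) m
tr R = 2.963780; θ = arccos((tr R − 1)/2) = 0.190603 rad = 10.921°
axis k = ((R−Rᵀ)₃₂, (R−Rᵀ)₁₃, (R−Rᵀ)₂₁) / (2 sinθ) = (-0.254503, -0.848935, +0.463183)
rvec = θ·k = (-0.048509, -0.161810, +0.088284)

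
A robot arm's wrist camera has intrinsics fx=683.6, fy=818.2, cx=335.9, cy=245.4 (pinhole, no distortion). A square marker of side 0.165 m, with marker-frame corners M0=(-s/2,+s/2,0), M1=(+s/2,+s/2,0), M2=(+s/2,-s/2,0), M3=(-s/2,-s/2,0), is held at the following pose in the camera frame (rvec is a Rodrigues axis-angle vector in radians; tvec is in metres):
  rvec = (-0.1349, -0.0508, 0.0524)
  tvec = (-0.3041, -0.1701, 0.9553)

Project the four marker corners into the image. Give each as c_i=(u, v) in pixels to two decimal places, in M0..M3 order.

c0=(52.05, 164.43) c1=(173.04, 173.01) c2=(182.47, 37.01) c3=(64.37, 27.53)

Intrinsics K: fx=683.6, fy=818.2, cx=335.9, cy=245.4
Marker side s = 0.165 m; corners in marker frame (Z=0):
  M0 = (-0.0825, +0.0825, 0)
  M1 = (+0.0825, +0.0825, 0)
  M2 = (+0.0825, -0.0825, 0)
  M3 = (-0.0825, -0.0825, 0)
rvec = (-0.1349, -0.0508, 0.0524), |rvec| = θ = 0.15338 rad = 8.788°
Rodrigues: sinθ=0.15278, 1−cosθ=0.01174; R = I + sinθ·[k]× + (1−cosθ)·[k]×²:
    [+0.99734 -0.04878 -0.05413]
    [+0.05561 +0.98955 +0.13304]
    [+0.04707 -0.13570 +0.98963]
t = (-0.3041, -0.1701, 0.9553) m
M0: Pc = R·M0+t = (-0.39040, -0.09305, +0.94022); u = 683.6·(-0.39040)/0.94022 + 335.9 = 52.0512, v = 818.2·(-0.09305)/0.94022 + 245.4 = 164.4256
M1: Pc = R·M1+t = (-0.22584, -0.08387, +0.94799); u = 683.6·(-0.22584)/0.94799 + 335.9 = 173.0431, v = 818.2·(-0.08387)/0.94799 + 245.4 = 173.0091
M2: Pc = R·M2+t = (-0.21780, -0.24715, +0.97038); u = 683.6·(-0.21780)/0.97038 + 335.9 = 182.4703, v = 818.2·(-0.24715)/0.97038 + 245.4 = 37.0095
M3: Pc = R·M3+t = (-0.38236, -0.25633, +0.96261); u = 683.6·(-0.38236)/0.96261 + 335.9 = 64.3688, v = 818.2·(-0.25633)/0.96261 + 245.4 = 27.5282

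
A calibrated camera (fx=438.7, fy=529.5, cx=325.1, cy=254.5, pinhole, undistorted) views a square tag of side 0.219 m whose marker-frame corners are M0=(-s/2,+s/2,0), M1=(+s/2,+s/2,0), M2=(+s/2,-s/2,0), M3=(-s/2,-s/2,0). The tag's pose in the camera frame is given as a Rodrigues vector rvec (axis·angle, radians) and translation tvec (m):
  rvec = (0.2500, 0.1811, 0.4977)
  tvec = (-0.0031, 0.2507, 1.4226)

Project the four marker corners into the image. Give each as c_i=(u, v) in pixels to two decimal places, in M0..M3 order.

c0=(281.18, 359.24) c1=(338.02, 400.56) c2=(369.77, 335.68) c3=(309.90, 293.67)

Intrinsics K: fx=438.7, fy=529.5, cx=325.1, cy=254.5
Marker side s = 0.219 m; corners in marker frame (Z=0):
  M0 = (-0.1095, +0.1095, 0)
  M1 = (+0.1095, +0.1095, 0)
  M2 = (+0.1095, -0.1095, 0)
  M3 = (-0.1095, -0.1095, 0)
rvec = (0.2500, 0.1811, 0.4977), |rvec| = θ = 0.58566 rad = 33.556°
Rodrigues: sinθ=0.55275, 1−cosθ=0.16665; R = I + sinθ·[k]× + (1−cosθ)·[k]×²:
    [+0.86371 -0.44773 +0.23138]
    [+0.49173 +0.84928 -0.19216]
    [-0.11047 +0.27974 +0.95370]
t = (-0.0031, 0.2507, 1.4226) m
M0: Pc = R·M0+t = (-0.14670, +0.28985, +1.46533); u = 438.7·(-0.14670)/1.46533 + 325.1 = 281.1789, v = 529.5·(+0.28985)/1.46533 + 254.5 = 359.2387
M1: Pc = R·M1+t = (+0.04245, +0.39754, +1.44114); u = 438.7·(+0.04245)/1.44114 + 325.1 = 338.0222, v = 529.5·(+0.39754)/1.44114 + 254.5 = 400.5638
M2: Pc = R·M2+t = (+0.14050, +0.21155, +1.37987); u = 438.7·(+0.14050)/1.37987 + 325.1 = 369.7700, v = 529.5·(+0.21155)/1.37987 + 254.5 = 335.6777
M3: Pc = R·M3+t = (-0.04865, +0.10386, +1.40406); u = 438.7·(-0.04865)/1.40406 + 325.1 = 309.8994, v = 529.5·(+0.10386)/1.40406 + 254.5 = 293.6674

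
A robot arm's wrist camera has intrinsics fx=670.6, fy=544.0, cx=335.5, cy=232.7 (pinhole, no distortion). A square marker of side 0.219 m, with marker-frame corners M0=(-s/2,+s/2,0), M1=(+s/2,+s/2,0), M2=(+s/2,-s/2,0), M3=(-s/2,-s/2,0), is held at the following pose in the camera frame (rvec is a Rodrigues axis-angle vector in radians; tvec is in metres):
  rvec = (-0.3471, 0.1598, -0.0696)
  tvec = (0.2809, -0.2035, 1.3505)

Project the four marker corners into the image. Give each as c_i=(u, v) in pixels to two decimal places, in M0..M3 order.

Intrinsics K: fx=670.6, fy=544.0, cx=335.5, cy=232.7
Marker side s = 0.219 m; corners in marker frame (Z=0):
  M0 = (-0.1095, +0.1095, 0)
  M1 = (+0.1095, +0.1095, 0)
  M2 = (+0.1095, -0.1095, 0)
  M3 = (-0.1095, -0.1095, 0)
rvec = (-0.3471, 0.1598, -0.0696), |rvec| = θ = 0.38841 rad = 22.254°
Rodrigues: sinθ=0.37871, 1−cosθ=0.07449; R = I + sinθ·[k]× + (1−cosθ)·[k]×²:
    [+0.98500 +0.04048 +0.16774]
    [-0.09525 +0.93812 +0.33295]
    [-0.14388 -0.34393 +0.92791]
t = (0.2809, -0.2035, 1.3505) m
M0: Pc = R·M0+t = (+0.17747, -0.09035, +1.32860); u = 670.6·(+0.17747)/1.32860 + 335.5 = 425.0793, v = 544.0·(-0.09035)/1.32860 + 232.7 = 195.7075
M1: Pc = R·M1+t = (+0.39319, -0.11121, +1.29708); u = 670.6·(+0.39319)/1.29708 + 335.5 = 538.7813, v = 544.0·(-0.11121)/1.29708 + 232.7 = 186.0602
M2: Pc = R·M2+t = (+0.38433, -0.31665, +1.37240); u = 670.6·(+0.38433)/1.37240 + 335.5 = 523.2934, v = 544.0·(-0.31665)/1.37240 + 232.7 = 107.1832
M3: Pc = R·M3+t = (+0.16861, -0.29579, +1.40392); u = 670.6·(+0.16861)/1.40392 + 335.5 = 416.0391, v = 544.0·(-0.29579)/1.40392 + 232.7 = 118.0832

c0=(425.08, 195.71) c1=(538.78, 186.06) c2=(523.29, 107.18) c3=(416.04, 118.08)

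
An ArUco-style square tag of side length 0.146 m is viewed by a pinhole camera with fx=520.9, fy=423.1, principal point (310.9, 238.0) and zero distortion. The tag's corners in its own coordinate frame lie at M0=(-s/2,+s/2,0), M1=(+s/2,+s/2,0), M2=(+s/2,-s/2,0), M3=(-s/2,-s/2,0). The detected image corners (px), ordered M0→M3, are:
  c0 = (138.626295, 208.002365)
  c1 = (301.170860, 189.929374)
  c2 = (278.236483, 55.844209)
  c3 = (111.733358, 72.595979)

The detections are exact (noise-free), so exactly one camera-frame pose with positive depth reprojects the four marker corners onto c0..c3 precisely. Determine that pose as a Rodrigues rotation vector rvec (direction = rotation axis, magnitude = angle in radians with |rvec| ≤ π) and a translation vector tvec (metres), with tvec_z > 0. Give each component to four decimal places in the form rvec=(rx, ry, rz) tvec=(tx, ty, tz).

rvec=(0.0671, -0.0449, -0.1392) tvec=(-0.0910, -0.1152, 0.4611)

Intrinsics K: fx=520.9, fy=423.1, cx=310.9, cy=238.0
Marker side s = 0.146 m; corners in marker frame (Z=0):
  M0 = (-0.0730, +0.0730, 0)
  M1 = (+0.0730, +0.0730, 0)
  M2 = (+0.0730, -0.0730, 0)
  M3 = (-0.0730, -0.0730, 0)
Detected image corners:
  c0 = (138.626295, 208.002365) px
  c1 = (301.170860, 189.929374) px
  c2 = (278.236483, 55.844209) px
  c3 = (111.733358, 72.595979) px
Planar DLT: solve 8×8 A·h = b for H (H[2,2]=1):
  H  [+1144.72276 +202.01660 +208.10065]
  H  [-107.89625 +942.84523 +132.28375]
  H  [+0.08676 +0.15166 +1.00000]
B = K⁻¹H; ‖b₁‖=2.168942, ‖b₂‖=2.168942; λ = 2/(‖b₁‖+‖b₂‖) = 0.461054, sign → tz>0 ⇒ λ=+0.461054
r₁ = λ·B[:,0] = (+0.98933,-0.14008,+0.04000); r₂ = λ·B[:,1] = (+0.13707,+0.98809,+0.06992)
r₃ = r₁×r₂ = (-0.04932,-0.06370,+0.99675); SVD([r₁ r₂ r₃]) → R = UVᵀ:
  R  [+0.98933 +0.13707 -0.04932]
  R  [-0.14008 +0.98809 -0.06370]
  R  [+0.04000 +0.06992 +0.99675]
t = (-0.09099, -0.11520, +0.46105) m
tr R = 2.974172; θ = arccos((tr R − 1)/2) = 0.160883 rad = 9.218°
axis k = ((R−Rᵀ)₃₂, (R−Rᵀ)₁₃, (R−Rᵀ)₂₁) / (2 sinθ) = (+0.417067, -0.278789, -0.865062)
rvec = θ·k = (+0.067099, -0.044852, -0.139174)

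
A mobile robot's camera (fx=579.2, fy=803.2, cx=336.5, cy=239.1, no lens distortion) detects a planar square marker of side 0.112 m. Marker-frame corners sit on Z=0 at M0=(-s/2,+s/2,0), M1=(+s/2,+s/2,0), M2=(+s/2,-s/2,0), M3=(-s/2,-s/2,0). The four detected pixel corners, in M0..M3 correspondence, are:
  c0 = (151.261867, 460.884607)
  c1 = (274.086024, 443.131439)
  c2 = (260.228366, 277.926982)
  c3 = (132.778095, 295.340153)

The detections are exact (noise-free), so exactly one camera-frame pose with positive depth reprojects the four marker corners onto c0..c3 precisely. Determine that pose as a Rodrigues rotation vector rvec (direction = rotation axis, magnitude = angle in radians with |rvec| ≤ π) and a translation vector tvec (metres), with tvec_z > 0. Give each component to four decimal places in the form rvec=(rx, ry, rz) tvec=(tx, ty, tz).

rvec=(0.1672, -0.0355, -0.0947) tvec=(-0.1179, 0.0851, 0.5192)

Intrinsics K: fx=579.2, fy=803.2, cx=336.5, cy=239.1
Marker side s = 0.112 m; corners in marker frame (Z=0):
  M0 = (-0.0560, +0.0560, 0)
  M1 = (+0.0560, +0.0560, 0)
  M2 = (+0.0560, -0.0560, 0)
  M3 = (-0.0560, -0.0560, 0)
Detected image corners:
  c0 = (151.261867, 460.884607) px
  c1 = (274.086024, 443.131439) px
  c2 = (260.228366, 277.926982) px
  c3 = (132.778095, 295.340153) px
Planar DLT: solve 8×8 A·h = b for H (H[2,2]=1):
  H  [+1127.70996 +210.45588 +204.91970]
  H  [-137.54702 +1595.94011 +370.79169]
  H  [+0.05273 +0.32326 +1.00000]
B = K⁻¹H; ‖b₁‖=1.926199, ‖b₂‖=1.926199; λ = 2/(‖b₁‖+‖b₂‖) = 0.519157, sign → tz>0 ⇒ λ=+0.519157
r₁ = λ·B[:,0] = (+0.99490,-0.09705,+0.02737); r₂ = λ·B[:,1] = (+0.09114,+0.98160,+0.16782)
r₃ = r₁×r₂ = (-0.04316,-0.16447,+0.98544); SVD([r₁ r₂ r₃]) → R = UVᵀ:
  R  [+0.99490 +0.09114 -0.04316]
  R  [-0.09705 +0.98160 -0.16447]
  R  [+0.02737 +0.16782 +0.98544]
t = (-0.11794, +0.08512, +0.51916) m
tr R = 2.961935; θ = arccos((tr R − 1)/2) = 0.195414 rad = 11.196°
axis k = ((R−Rᵀ)₃₂, (R−Rᵀ)₁₃, (R−Rᵀ)₂₁) / (2 sinθ) = (+0.855674, -0.181619, -0.484600)
rvec = θ·k = (+0.167210, -0.035491, -0.094697)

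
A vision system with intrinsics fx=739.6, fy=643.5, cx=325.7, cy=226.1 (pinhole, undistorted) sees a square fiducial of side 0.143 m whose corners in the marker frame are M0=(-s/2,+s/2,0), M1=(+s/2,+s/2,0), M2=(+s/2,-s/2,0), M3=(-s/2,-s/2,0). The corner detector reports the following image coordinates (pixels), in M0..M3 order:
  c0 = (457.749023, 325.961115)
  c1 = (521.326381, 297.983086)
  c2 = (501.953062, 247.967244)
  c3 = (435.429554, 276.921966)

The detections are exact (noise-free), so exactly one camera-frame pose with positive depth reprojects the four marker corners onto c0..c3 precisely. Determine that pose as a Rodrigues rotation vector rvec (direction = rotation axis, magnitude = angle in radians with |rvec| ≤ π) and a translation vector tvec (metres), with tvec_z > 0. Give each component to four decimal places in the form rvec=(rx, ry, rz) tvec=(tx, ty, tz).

Intrinsics K: fx=739.6, fy=643.5, cx=325.7, cy=226.1
Marker side s = 0.143 m; corners in marker frame (Z=0):
  M0 = (-0.0715, +0.0715, 0)
  M1 = (+0.0715, +0.0715, 0)
  M2 = (+0.0715, -0.0715, 0)
  M3 = (-0.0715, -0.0715, 0)
Detected image corners:
  c0 = (457.749023, 325.961115) px
  c1 = (521.326381, 297.983086) px
  c2 = (501.953062, 247.967244) px
  c3 = (435.429554, 276.921966) px
Planar DLT: solve 8×8 A·h = b for H (H[2,2]=1):
  H  [+472.52880 +291.77233 +479.42831]
  H  [-188.28776 +433.88835 +287.71006]
  H  [+0.03727 +0.30477 +1.00000]
B = K⁻¹H; ‖b₁‖=0.694497, ‖b₂‖=0.694497; λ = 2/(‖b₁‖+‖b₂‖) = 1.439890, sign → tz>0 ⇒ λ=+1.439890
r₁ = λ·B[:,0] = (+0.89631,-0.44017,+0.05366); r₂ = λ·B[:,1] = (+0.37478,+0.81667,+0.43884)
r₃ = r₁×r₂ = (-0.23698,-0.37323,+0.89696); SVD([r₁ r₂ r₃]) → R = UVᵀ:
  R  [+0.89631 +0.37478 -0.23698]
  R  [-0.44017 +0.81667 -0.37323]
  R  [+0.05366 +0.43884 +0.89696]
t = (+0.29929, +0.13786, +1.43989) m
tr R = 2.609949; θ = arccos((tr R − 1)/2) = 0.635164 rad = 36.392°
axis k = ((R−Rᵀ)₃₂, (R−Rᵀ)₁₃, (R−Rᵀ)₂₁) / (2 sinθ) = (+0.684351, -0.244935, -0.686783)
rvec = θ·k = (+0.434675, -0.155574, -0.436220)

rvec=(0.4347, -0.1556, -0.4362) tvec=(0.2993, 0.1379, 1.4399)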